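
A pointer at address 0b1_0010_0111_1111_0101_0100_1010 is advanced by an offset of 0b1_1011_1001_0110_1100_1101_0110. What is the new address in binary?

0b10111000010110001000100000

Add column by column in base 2, right to left:
  0+0 = 0
  1+1 = 0 carry 1
  0+1+1 = 0 carry 1
  1+0+1 = 0 carry 1
  0+1+1 = 0 carry 1
  0+0+1 = 1
  1+1 = 0 carry 1
  0+1+1 = 0 carry 1
  1+0+1 = 0 carry 1
  0+0+1 = 1
  1+1 = 0 carry 1
  0+1+1 = 0 carry 1
  1+0+1 = 0 carry 1
  1+1+1 = 1 carry 1
  1+1+1 = 1 carry 1
  1+0+1 = 0 carry 1
  1+1+1 = 1 carry 1
  1+0+1 = 0 carry 1
  1+0+1 = 0 carry 1
  0+1+1 = 0 carry 1
  0+1+1 = 0 carry 1
  1+1+1 = 1 carry 1
  0+0+1 = 1
  0+1 = 1
  1+1 = 0 carry 1
  final carry 1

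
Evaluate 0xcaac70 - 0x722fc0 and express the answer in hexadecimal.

Subtract column by column in base 16:
  0-0 → 0
  7-c → b (borrow)
  c-f-1 → c (borrow)
  a-2-1 → 7
  a-2 → 8
  c-7 → 5

0x587cb0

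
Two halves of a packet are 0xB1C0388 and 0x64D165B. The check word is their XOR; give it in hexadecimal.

0xD5115D3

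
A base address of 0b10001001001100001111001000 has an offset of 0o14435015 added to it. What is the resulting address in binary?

0b10010101101111110111010101

0o14435015 = 0b1100100011101000001101 in binary.
Add column by column in base 2, right to left:
  0+1 = 1
  0+0 = 0
  0+1 = 1
  1+1 = 0 carry 1
  0+0+1 = 1
  0+0 = 0
  1+0 = 1
  1+0 = 1
  1+0 = 1
  1+1 = 0 carry 1
  0+0+1 = 1
  0+1 = 1
  0+1 = 1
  0+1 = 1
  1+0 = 1
  1+0 = 1
  0+0 = 0
  0+1 = 1
  1+0 = 1
  0+0 = 0
  0+1 = 1
  1+1 = 0 carry 1
  0+0+1 = 1
  0+0 = 0
  0+0 = 0
  1+0 = 1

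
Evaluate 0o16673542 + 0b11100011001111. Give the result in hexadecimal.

0x3BB031

0o16673542 = 0x3B7762 in hexadecimal.
0b11100011001111 = 0x38CF in hexadecimal.
Add column by column in base 16, right to left:
  2+F = 1 carry 1
  6+C+1 = 3 carry 1
  7+8+1 = 0 carry 1
  7+3+1 = B
  B+0 = B
  3+0 = 3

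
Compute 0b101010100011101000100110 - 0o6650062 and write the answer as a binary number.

0b100011101110100111110100

0o6650062 = 0b110110101000000110010 in binary.
Subtract column by column in base 2:
  0-0 → 0
  1-1 → 0
  1-0 → 1
  0-0 → 0
  0-1 → 1 (borrow)
  1-1-1 → 1 (borrow)
  0-0-1 → 1 (borrow)
  0-0-1 → 1 (borrow)
  0-0-1 → 1 (borrow)
  1-0-1 → 0
  0-0 → 0
  1-0 → 1
  1-1 → 0
  1-0 → 1
  0-1 → 1 (borrow)
  0-0-1 → 1 (borrow)
  0-1-1 → 0 (borrow)
  1-1-1 → 1 (borrow)
  0-0-1 → 1 (borrow)
  1-1-1 → 1 (borrow)
  0-1-1 → 0 (borrow)
  1-0-1 → 0
  0-0 → 0
  1-0 → 1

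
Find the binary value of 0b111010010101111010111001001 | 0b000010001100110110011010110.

OR bit by bit (1 where either bit is 1):
  111010010101111010111001001
| 000010001100110110011010110
= 111010011101111110111011111

0b111010011101111110111011111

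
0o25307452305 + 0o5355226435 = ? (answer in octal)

Add column by column in base 8, right to left:
  5+5 = 2 carry 1
  0+3+1 = 4
  3+4 = 7
  2+6 = 0 carry 1
  5+2+1 = 0 carry 1
  4+2+1 = 7
  7+5 = 4 carry 1
  0+5+1 = 6
  3+3 = 6
  5+5 = 2 carry 1
  2+0+1 = 3

0o32664700742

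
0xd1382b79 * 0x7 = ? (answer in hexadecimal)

0x5b889304f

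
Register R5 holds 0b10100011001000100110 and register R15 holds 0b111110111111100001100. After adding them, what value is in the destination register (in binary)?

Add column by column in base 2, right to left:
  0+0 = 0
  1+0 = 1
  1+1 = 0 carry 1
  0+1+1 = 0 carry 1
  0+0+1 = 1
  1+0 = 1
  0+0 = 0
  0+0 = 0
  0+1 = 1
  1+1 = 0 carry 1
  0+1+1 = 0 carry 1
  0+1+1 = 0 carry 1
  1+1+1 = 1 carry 1
  1+1+1 = 1 carry 1
  0+1+1 = 0 carry 1
  0+0+1 = 1
  0+1 = 1
  1+1 = 0 carry 1
  0+1+1 = 0 carry 1
  1+1+1 = 1 carry 1
  0+1+1 = 0 carry 1
  final carry 1

0b1010011011000100110010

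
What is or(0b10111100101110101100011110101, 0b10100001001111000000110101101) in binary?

OR bit by bit (1 where either bit is 1):
  10111100101110101100011110101
| 10100001001111000000110101101
= 10111101101111101100111111101

0b10111101101111101100111111101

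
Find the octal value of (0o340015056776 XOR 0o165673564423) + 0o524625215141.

0o752513747516

First 0o340015056776 XOR 0o165673564423 = 0o225666532355.
Add column by column in base 8, right to left:
  5+1 = 6
  5+4 = 1 carry 1
  3+1+1 = 5
  2+5 = 7
  3+1 = 4
  5+2 = 7
  6+5 = 3 carry 1
  6+2+1 = 1 carry 1
  6+6+1 = 5 carry 1
  5+4+1 = 2 carry 1
  2+2+1 = 5
  2+5 = 7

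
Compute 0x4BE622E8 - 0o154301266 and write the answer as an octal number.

0o11215120062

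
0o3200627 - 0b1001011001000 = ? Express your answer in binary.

0b11001110111011001111

0o3200627 = 0b11010000000110010111 in binary.
Subtract column by column in base 2:
  1-0 → 1
  1-0 → 1
  1-0 → 1
  0-1 → 1 (borrow)
  1-0-1 → 0
  0-0 → 0
  0-1 → 1 (borrow)
  1-1-1 → 1 (borrow)
  1-0-1 → 0
  0-1 → 1 (borrow)
  0-0-1 → 1 (borrow)
  0-0-1 → 1 (borrow)
  0-1-1 → 0 (borrow)
  0-0-1 → 1 (borrow)
  0-0-1 → 1 (borrow)
  0-0-1 → 1 (borrow)
  1-0-1 → 0
  0-0 → 0
  1-0 → 1
  1-0 → 1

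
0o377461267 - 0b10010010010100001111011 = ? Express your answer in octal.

0o355235074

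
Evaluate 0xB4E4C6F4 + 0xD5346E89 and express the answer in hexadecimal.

Add column by column in base 16, right to left:
  4+9 = D
  F+8 = 7 carry 1
  6+E+1 = 5 carry 1
  C+6+1 = 3 carry 1
  4+4+1 = 9
  E+3 = 1 carry 1
  4+5+1 = A
  B+D = 8 carry 1
  final carry 1

0x18A19357D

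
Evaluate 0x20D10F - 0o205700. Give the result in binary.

0b111111100010101001111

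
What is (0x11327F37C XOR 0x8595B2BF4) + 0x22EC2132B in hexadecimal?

0xB793EEBB3

First 0x11327F37C XOR 0x8595B2BF4 = 0x94A7CD888.
Add column by column in base 16, right to left:
  8+B = 3 carry 1
  8+2+1 = B
  8+3 = B
  D+1 = E
  C+2 = E
  7+C = 3 carry 1
  A+E+1 = 9 carry 1
  4+2+1 = 7
  9+2 = B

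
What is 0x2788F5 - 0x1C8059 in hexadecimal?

Subtract column by column in base 16:
  5-9 → C (borrow)
  F-5-1 → 9
  8-0 → 8
  8-8 → 0
  7-C → B (borrow)
  2-1-1 → 0

0xB089C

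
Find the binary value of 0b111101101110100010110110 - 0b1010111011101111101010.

Subtract column by column in base 2:
  0-0 → 0
  1-1 → 0
  1-0 → 1
  0-1 → 1 (borrow)
  1-0-1 → 0
  1-1 → 0
  0-1 → 1 (borrow)
  1-1-1 → 1 (borrow)
  0-1-1 → 0 (borrow)
  0-1-1 → 0 (borrow)
  0-0-1 → 1 (borrow)
  1-1-1 → 1 (borrow)
  0-1-1 → 0 (borrow)
  1-1-1 → 1 (borrow)
  1-0-1 → 0
  1-1 → 0
  0-1 → 1 (borrow)
  1-1-1 → 1 (borrow)
  1-0-1 → 0
  0-1 → 1 (borrow)
  1-0-1 → 0
  1-1 → 0
  1-0 → 1
  1-0 → 1

0b110010110010110011001100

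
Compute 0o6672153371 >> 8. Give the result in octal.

0o15564326

8 bits is not a whole number of base-8 digits; in binary: 110110111010001101011011111001 >> 8 = 1101101110100011010110.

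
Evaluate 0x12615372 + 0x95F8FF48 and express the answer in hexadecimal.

0xA85A52BA

Add column by column in base 16, right to left:
  2+8 = A
  7+4 = B
  3+F = 2 carry 1
  5+F+1 = 5 carry 1
  1+8+1 = A
  6+F = 5 carry 1
  2+5+1 = 8
  1+9 = A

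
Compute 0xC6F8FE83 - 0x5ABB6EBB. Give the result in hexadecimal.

0x6C3D8FC8

Subtract column by column in base 16:
  3-B → 8 (borrow)
  8-B-1 → C (borrow)
  E-E-1 → F (borrow)
  F-6-1 → 8
  8-B → D (borrow)
  F-B-1 → 3
  6-A → C (borrow)
  C-5-1 → 6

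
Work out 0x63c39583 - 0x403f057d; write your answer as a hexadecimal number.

0x23849006

Subtract column by column in base 16:
  3-d → 6 (borrow)
  8-7-1 → 0
  5-5 → 0
  9-0 → 9
  3-f → 4 (borrow)
  c-3-1 → 8
  3-0 → 3
  6-4 → 2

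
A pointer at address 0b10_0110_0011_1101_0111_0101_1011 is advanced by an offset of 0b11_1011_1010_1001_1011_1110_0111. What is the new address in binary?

Add column by column in base 2, right to left:
  1+1 = 0 carry 1
  1+1+1 = 1 carry 1
  0+1+1 = 0 carry 1
  1+0+1 = 0 carry 1
  1+0+1 = 0 carry 1
  0+1+1 = 0 carry 1
  1+1+1 = 1 carry 1
  0+1+1 = 0 carry 1
  1+1+1 = 1 carry 1
  1+1+1 = 1 carry 1
  1+0+1 = 0 carry 1
  0+1+1 = 0 carry 1
  1+1+1 = 1 carry 1
  0+0+1 = 1
  1+0 = 1
  1+1 = 0 carry 1
  1+0+1 = 0 carry 1
  1+1+1 = 1 carry 1
  0+0+1 = 1
  0+1 = 1
  0+1 = 1
  1+1 = 0 carry 1
  1+0+1 = 0 carry 1
  0+1+1 = 0 carry 1
  0+1+1 = 0 carry 1
  1+1+1 = 1 carry 1
  final carry 1

0b110000111100111001101000010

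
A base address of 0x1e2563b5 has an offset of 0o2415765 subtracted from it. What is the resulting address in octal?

0o3606643700

0x1e2563b5 = 0o3611261665 in octal.
Subtract column by column in base 8:
  5-5 → 0
  6-6 → 0
  6-7 → 7 (borrow)
  1-5-1 → 3 (borrow)
  6-1-1 → 4
  2-4 → 6 (borrow)
  1-2-1 → 6 (borrow)
  1-0-1 → 0
  6-0 → 6
  3-0 → 3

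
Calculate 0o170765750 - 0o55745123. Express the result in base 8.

0o113020625

Subtract column by column in base 8:
  0-3 → 5 (borrow)
  5-2-1 → 2
  7-1 → 6
  5-5 → 0
  6-4 → 2
  7-7 → 0
  0-5 → 3 (borrow)
  7-5-1 → 1
  1-0 → 1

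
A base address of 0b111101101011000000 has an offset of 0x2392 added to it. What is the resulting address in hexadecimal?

0b111101101011000000 = 0x3DAC0 in hexadecimal.
Add column by column in base 16, right to left:
  0+2 = 2
  C+9 = 5 carry 1
  A+3+1 = E
  D+2 = F
  3+0 = 3

0x3FE52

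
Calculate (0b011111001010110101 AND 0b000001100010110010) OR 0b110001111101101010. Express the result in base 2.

0b110001111111111010

0b011111001010110101 AND 0b000001100010110010 = 0b000001000010110000.
Then OR with 0b110001111101101010.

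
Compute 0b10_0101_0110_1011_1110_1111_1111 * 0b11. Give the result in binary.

0b111000001000011110011111101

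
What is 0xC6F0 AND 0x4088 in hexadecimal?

0x4080

AND each hex digit independently (no carries):
  C&4=4, 6&0=0, F&8=8, 0&8=0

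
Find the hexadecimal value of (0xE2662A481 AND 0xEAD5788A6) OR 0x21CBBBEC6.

0xE2662A481 AND 0xEAD5788A6 = 0xE24428080.
Then OR with 0x21CBBBEC6.

0xE3CFBBEC6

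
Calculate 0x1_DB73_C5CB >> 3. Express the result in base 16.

3 bits is not a whole number of base-16 digits; in binary: 111011011011100111100010111001011 >> 3 = 111011011011100111100010111001.

0x3B6E78B9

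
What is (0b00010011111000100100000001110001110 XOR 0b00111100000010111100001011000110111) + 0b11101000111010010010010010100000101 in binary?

First 0b00010011111000100100000001110001110 XOR 0b00111100000010111100001011000110111 = 0b00101111111010011000001010110111001.
Add column by column in base 2, right to left:
  1+1 = 0 carry 1
  0+0+1 = 1
  0+1 = 1
  1+0 = 1
  1+0 = 1
  1+0 = 1
  0+0 = 0
  1+0 = 1
  1+1 = 0 carry 1
  0+0+1 = 1
  1+1 = 0 carry 1
  0+0+1 = 1
  1+0 = 1
  0+1 = 1
  0+0 = 0
  0+0 = 0
  0+1 = 1
  0+0 = 0
  1+0 = 1
  1+1 = 0 carry 1
  0+0+1 = 1
  0+0 = 0
  1+1 = 0 carry 1
  0+0+1 = 1
  1+1 = 0 carry 1
  1+1+1 = 1 carry 1
  1+1+1 = 1 carry 1
  1+0+1 = 0 carry 1
  1+0+1 = 0 carry 1
  1+0+1 = 0 carry 1
  1+1+1 = 1 carry 1
  0+0+1 = 1
  1+1 = 0 carry 1
  0+1+1 = 0 carry 1
  0+1+1 = 0 carry 1
  final carry 1

0b100011000110100101010011101010111110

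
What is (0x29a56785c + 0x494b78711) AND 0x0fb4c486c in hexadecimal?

0x2b0c486c

Add column by column in base 16, right to left:
  c+1 = d
  5+1 = 6
  8+7 = f
  7+8 = f
  6+7 = d
  5+b = 0 carry 1
  a+4+1 = f
  9+9 = 2 carry 1
  2+4+1 = 7
Sum = 0x72f0dff6d; now AND with 0x0fb4c486c:
  7&0=0, 2&f=2, f&b=b, 0&4=0, d&c=c, f&4=4, f&8=8, 6&6=6, d&c=c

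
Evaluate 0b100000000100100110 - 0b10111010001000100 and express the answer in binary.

Subtract column by column in base 2:
  0-0 → 0
  1-0 → 1
  1-1 → 0
  0-0 → 0
  0-0 → 0
  1-0 → 1
  0-1 → 1 (borrow)
  0-0-1 → 1 (borrow)
  1-0-1 → 0
  0-0 → 0
  0-1 → 1 (borrow)
  0-0-1 → 1 (borrow)
  0-1-1 → 0 (borrow)
  0-1-1 → 0 (borrow)
  0-1-1 → 0 (borrow)
  0-0-1 → 1 (borrow)
  0-1-1 → 0 (borrow)
  1-0-1 → 0

0b1000110011100010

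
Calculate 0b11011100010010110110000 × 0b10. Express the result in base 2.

0b110111000100101101100000

Multiply each base-2 digit by 2, carrying:
  0×2 = 0 → write 0
  0×2 = 0 → write 0
  0×2 = 0 → write 0
  0×2 = 0 → write 0
  1×2 = 2 → write 0 carry 1
  1×2+1 = 3 → write 1 carry 1
  0×2+1 = 1 → write 1
  1×2 = 2 → write 0 carry 1
  1×2+1 = 3 → write 1 carry 1
  0×2+1 = 1 → write 1
  1×2 = 2 → write 0 carry 1
  0×2+1 = 1 → write 1
  0×2 = 0 → write 0
  1×2 = 2 → write 0 carry 1
  0×2+1 = 1 → write 1
  0×2 = 0 → write 0
  0×2 = 0 → write 0
  1×2 = 2 → write 0 carry 1
  1×2+1 = 3 → write 1 carry 1
  1×2+1 = 3 → write 1 carry 1
  0×2+1 = 1 → write 1
  1×2 = 2 → write 0 carry 1
  1×2+1 = 3 → write 1 carry 1
  remaining carry: 1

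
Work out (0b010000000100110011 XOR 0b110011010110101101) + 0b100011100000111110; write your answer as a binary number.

0b1000110110011011100

First 0b010000000100110011 XOR 0b110011010110101101 = 0b100011010010011110.
Add column by column in base 2, right to left:
  0+0 = 0
  1+1 = 0 carry 1
  1+1+1 = 1 carry 1
  1+1+1 = 1 carry 1
  1+1+1 = 1 carry 1
  0+1+1 = 0 carry 1
  0+0+1 = 1
  1+0 = 1
  0+0 = 0
  0+0 = 0
  1+0 = 1
  0+1 = 1
  1+1 = 0 carry 1
  1+1+1 = 1 carry 1
  0+0+1 = 1
  0+0 = 0
  0+0 = 0
  1+1 = 0 carry 1
  final carry 1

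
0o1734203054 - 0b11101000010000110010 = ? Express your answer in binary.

0b1111011000101000000111111010

0o1734203054 = 0b1111011100010000011000101100 in binary.
Subtract column by column in base 2:
  0-0 → 0
  0-1 → 1 (borrow)
  1-0-1 → 0
  1-0 → 1
  0-1 → 1 (borrow)
  1-1-1 → 1 (borrow)
  0-0-1 → 1 (borrow)
  0-0-1 → 1 (borrow)
  0-0-1 → 1 (borrow)
  1-0-1 → 0
  1-1 → 0
  0-0 → 0
  0-0 → 0
  0-0 → 0
  0-0 → 0
  0-1 → 1 (borrow)
  1-0-1 → 0
  0-1 → 1 (borrow)
  0-1-1 → 0 (borrow)
  0-1-1 → 0 (borrow)
  1-0-1 → 0
  1-0 → 1
  1-0 → 1
  0-0 → 0
  1-0 → 1
  1-0 → 1
  1-0 → 1
  1-0 → 1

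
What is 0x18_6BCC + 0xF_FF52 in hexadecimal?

0x286B1E

Add column by column in base 16, right to left:
  C+2 = E
  C+5 = 1 carry 1
  B+F+1 = B carry 1
  6+F+1 = 6 carry 1
  8+F+1 = 8 carry 1
  1+0+1 = 2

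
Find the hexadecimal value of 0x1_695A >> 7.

7 bits is not a whole number of base-16 digits; in binary: 10110100101011010 >> 7 = 1011010010.

0x2D2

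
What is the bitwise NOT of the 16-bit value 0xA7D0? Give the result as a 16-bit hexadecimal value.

0x582F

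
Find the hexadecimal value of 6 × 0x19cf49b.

0x9adbba2

Multiply each base-16 digit by 6, carrying:
  b×6 = 66 → write 2 carry 4
  9×6+4 = 58 → write a carry 3
  4×6+3 = 27 → write b carry 1
  f×6+1 = 91 → write b carry 5
  c×6+5 = 77 → write d carry 4
  9×6+4 = 58 → write a carry 3
  1×6+3 = 9 → write 9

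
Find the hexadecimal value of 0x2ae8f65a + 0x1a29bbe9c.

Add column by column in base 16, right to left:
  a+c = 6 carry 1
  5+9+1 = f
  6+e = 4 carry 1
  f+b+1 = b carry 1
  8+b+1 = 4 carry 1
  e+9+1 = 8 carry 1
  a+2+1 = d
  2+a = c
  0+1 = 1

0x1cd84b4f6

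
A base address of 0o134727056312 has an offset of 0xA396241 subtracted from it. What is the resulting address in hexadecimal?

0x2DD22FA89

0o134727056312 = 0x2E75C5CCA in hexadecimal.
Subtract column by column in base 16:
  A-1 → 9
  C-4 → 8
  C-2 → A
  5-6 → F (borrow)
  C-9-1 → 2
  5-3 → 2
  7-A → D (borrow)
  E-0-1 → D
  2-0 → 2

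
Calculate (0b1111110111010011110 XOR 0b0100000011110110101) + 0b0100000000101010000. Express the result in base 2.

0b1111110101001111011

First 0b1111110111010011110 XOR 0b0100000011110110101 = 0b1011110100100101011.
Add column by column in base 2, right to left:
  1+0 = 1
  1+0 = 1
  0+0 = 0
  1+0 = 1
  0+1 = 1
  1+0 = 1
  0+1 = 1
  0+0 = 0
  1+1 = 0 carry 1
  0+0+1 = 1
  0+0 = 0
  1+0 = 1
  0+0 = 0
  1+0 = 1
  1+0 = 1
  1+0 = 1
  1+0 = 1
  0+1 = 1
  1+0 = 1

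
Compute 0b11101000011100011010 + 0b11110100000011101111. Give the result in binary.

0b111011100100000001001

Add column by column in base 2, right to left:
  0+1 = 1
  1+1 = 0 carry 1
  0+1+1 = 0 carry 1
  1+1+1 = 1 carry 1
  1+0+1 = 0 carry 1
  0+1+1 = 0 carry 1
  0+1+1 = 0 carry 1
  0+1+1 = 0 carry 1
  1+0+1 = 0 carry 1
  1+0+1 = 0 carry 1
  1+0+1 = 0 carry 1
  0+0+1 = 1
  0+0 = 0
  0+0 = 0
  0+1 = 1
  1+0 = 1
  0+1 = 1
  1+1 = 0 carry 1
  1+1+1 = 1 carry 1
  1+1+1 = 1 carry 1
  final carry 1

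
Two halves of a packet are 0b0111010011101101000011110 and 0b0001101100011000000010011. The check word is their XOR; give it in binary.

0b0110111111110101000001101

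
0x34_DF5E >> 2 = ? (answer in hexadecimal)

0xD37D7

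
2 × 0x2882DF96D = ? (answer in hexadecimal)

0x5105BF2DA

Multiply each base-16 digit by 2, carrying:
  D×2 = 26 → write A carry 1
  6×2+1 = 13 → write D
  9×2 = 18 → write 2 carry 1
  F×2+1 = 31 → write F carry 1
  D×2+1 = 27 → write B carry 1
  2×2+1 = 5 → write 5
  8×2 = 16 → write 0 carry 1
  8×2+1 = 17 → write 1 carry 1
  2×2+1 = 5 → write 5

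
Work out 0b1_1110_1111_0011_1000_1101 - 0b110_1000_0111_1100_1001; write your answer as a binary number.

Subtract column by column in base 2:
  1-1 → 0
  0-0 → 0
  1-0 → 1
  1-1 → 0
  0-0 → 0
  0-0 → 0
  0-1 → 1 (borrow)
  1-1-1 → 1 (borrow)
  1-1-1 → 1 (borrow)
  1-1-1 → 1 (borrow)
  0-1-1 → 0 (borrow)
  0-0-1 → 1 (borrow)
  1-0-1 → 0
  1-0 → 1
  1-0 → 1
  1-1 → 0
  0-0 → 0
  1-1 → 0
  1-1 → 0
  1-0 → 1
  1-0 → 1

0b110000110101111000100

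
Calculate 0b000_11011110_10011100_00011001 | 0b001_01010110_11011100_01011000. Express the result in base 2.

0b001110111101101110001011001

OR bit by bit (1 where either bit is 1):
  000110111101001110000011001
| 001010101101101110001011000
= 001110111101101110001011001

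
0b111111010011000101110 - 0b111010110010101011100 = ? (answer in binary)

0b100100000011010010

Subtract column by column in base 2:
  0-0 → 0
  1-0 → 1
  1-1 → 0
  1-1 → 0
  0-1 → 1 (borrow)
  1-0-1 → 0
  0-1 → 1 (borrow)
  0-0-1 → 1 (borrow)
  0-1-1 → 0 (borrow)
  1-0-1 → 0
  1-1 → 0
  0-0 → 0
  0-0 → 0
  1-1 → 0
  0-1 → 1 (borrow)
  1-0-1 → 0
  1-1 → 0
  1-0 → 1
  1-1 → 0
  1-1 → 0
  1-1 → 0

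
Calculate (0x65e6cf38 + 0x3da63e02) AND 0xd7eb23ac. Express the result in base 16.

0x83890128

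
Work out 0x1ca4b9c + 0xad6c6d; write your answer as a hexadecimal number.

Add column by column in base 16, right to left:
  c+d = 9 carry 1
  9+6+1 = 0 carry 1
  b+c+1 = 8 carry 1
  4+6+1 = b
  a+d = 7 carry 1
  c+a+1 = 7 carry 1
  1+0+1 = 2

0x277b809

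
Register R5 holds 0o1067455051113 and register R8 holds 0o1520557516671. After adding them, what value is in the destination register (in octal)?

Add column by column in base 8, right to left:
  3+1 = 4
  1+7 = 0 carry 1
  1+6+1 = 0 carry 1
  1+6+1 = 0 carry 1
  5+1+1 = 7
  0+5 = 5
  5+7 = 4 carry 1
  5+5+1 = 3 carry 1
  4+5+1 = 2 carry 1
  7+0+1 = 0 carry 1
  6+2+1 = 1 carry 1
  0+5+1 = 6
  1+1 = 2

0o2610234570004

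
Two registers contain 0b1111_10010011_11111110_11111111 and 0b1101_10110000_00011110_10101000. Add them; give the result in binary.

0b11101010001000001110110100111

Add column by column in base 2, right to left:
  1+0 = 1
  1+0 = 1
  1+0 = 1
  1+1 = 0 carry 1
  1+0+1 = 0 carry 1
  1+1+1 = 1 carry 1
  1+0+1 = 0 carry 1
  1+1+1 = 1 carry 1
  0+0+1 = 1
  1+1 = 0 carry 1
  1+1+1 = 1 carry 1
  1+1+1 = 1 carry 1
  1+1+1 = 1 carry 1
  1+0+1 = 0 carry 1
  1+0+1 = 0 carry 1
  1+0+1 = 0 carry 1
  1+0+1 = 0 carry 1
  1+0+1 = 0 carry 1
  0+0+1 = 1
  0+0 = 0
  1+1 = 0 carry 1
  0+1+1 = 0 carry 1
  0+0+1 = 1
  1+1 = 0 carry 1
  1+1+1 = 1 carry 1
  1+0+1 = 0 carry 1
  1+1+1 = 1 carry 1
  1+1+1 = 1 carry 1
  final carry 1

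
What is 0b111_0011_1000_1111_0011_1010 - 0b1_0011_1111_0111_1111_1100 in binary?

0b10111111001011100111110

Subtract column by column in base 2:
  0-0 → 0
  1-0 → 1
  0-1 → 1 (borrow)
  1-1-1 → 1 (borrow)
  1-1-1 → 1 (borrow)
  1-1-1 → 1 (borrow)
  0-1-1 → 0 (borrow)
  0-1-1 → 0 (borrow)
  1-1-1 → 1 (borrow)
  1-1-1 → 1 (borrow)
  1-1-1 → 1 (borrow)
  1-0-1 → 0
  0-1 → 1 (borrow)
  0-1-1 → 0 (borrow)
  0-1-1 → 0 (borrow)
  1-1-1 → 1 (borrow)
  1-1-1 → 1 (borrow)
  1-1-1 → 1 (borrow)
  0-0-1 → 1 (borrow)
  0-0-1 → 1 (borrow)
  1-1-1 → 1 (borrow)
  1-0-1 → 0
  1-0 → 1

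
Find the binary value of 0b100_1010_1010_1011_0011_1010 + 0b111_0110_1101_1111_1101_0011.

Add column by column in base 2, right to left:
  0+1 = 1
  1+1 = 0 carry 1
  0+0+1 = 1
  1+0 = 1
  1+1 = 0 carry 1
  1+0+1 = 0 carry 1
  0+1+1 = 0 carry 1
  0+1+1 = 0 carry 1
  1+1+1 = 1 carry 1
  1+1+1 = 1 carry 1
  0+1+1 = 0 carry 1
  1+1+1 = 1 carry 1
  0+1+1 = 0 carry 1
  1+0+1 = 0 carry 1
  0+1+1 = 0 carry 1
  1+1+1 = 1 carry 1
  0+0+1 = 1
  1+1 = 0 carry 1
  0+1+1 = 0 carry 1
  1+0+1 = 0 carry 1
  0+1+1 = 0 carry 1
  0+1+1 = 0 carry 1
  1+1+1 = 1 carry 1
  final carry 1

0b110000011000101100001101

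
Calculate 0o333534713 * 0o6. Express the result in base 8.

Multiply each base-8 digit by 6, carrying:
  3×6 = 18 → write 2 carry 2
  1×6+2 = 8 → write 0 carry 1
  7×6+1 = 43 → write 3 carry 5
  4×6+5 = 29 → write 5 carry 3
  3×6+3 = 21 → write 5 carry 2
  5×6+2 = 32 → write 0 carry 4
  3×6+4 = 22 → write 6 carry 2
  3×6+2 = 20 → write 4 carry 2
  3×6+2 = 20 → write 4 carry 2
  remaining carry: 2

0o2446055302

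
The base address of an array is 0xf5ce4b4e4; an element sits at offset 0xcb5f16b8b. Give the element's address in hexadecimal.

0x1c12d6206f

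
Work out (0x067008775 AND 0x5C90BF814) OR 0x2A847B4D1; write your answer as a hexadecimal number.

0x067008775 AND 0x5C90BF814 = 0x041008014.
Then OR with 0x2A847B4D1.

0x2E947B4D5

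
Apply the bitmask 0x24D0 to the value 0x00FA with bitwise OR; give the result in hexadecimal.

0x24FA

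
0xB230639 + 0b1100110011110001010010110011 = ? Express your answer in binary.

0b10111111100100001101011101100

0xB230639 = 0b1011001000110000011000111001 in binary.
Add column by column in base 2, right to left:
  1+1 = 0 carry 1
  0+1+1 = 0 carry 1
  0+0+1 = 1
  1+0 = 1
  1+1 = 0 carry 1
  1+1+1 = 1 carry 1
  0+0+1 = 1
  0+1 = 1
  0+0 = 0
  1+0 = 1
  1+1 = 0 carry 1
  0+0+1 = 1
  0+1 = 1
  0+0 = 0
  0+0 = 0
  0+0 = 0
  1+1 = 0 carry 1
  1+1+1 = 1 carry 1
  0+1+1 = 0 carry 1
  0+1+1 = 0 carry 1
  0+0+1 = 1
  1+0 = 1
  0+1 = 1
  0+1 = 1
  1+0 = 1
  1+0 = 1
  0+1 = 1
  1+1 = 0 carry 1
  final carry 1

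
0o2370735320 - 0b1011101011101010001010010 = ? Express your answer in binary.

0b10010011011011110011001111110

0o2370735320 = 0b10011111000111011101011010000 in binary.
Subtract column by column in base 2:
  0-0 → 0
  0-1 → 1 (borrow)
  0-0-1 → 1 (borrow)
  0-0-1 → 1 (borrow)
  1-1-1 → 1 (borrow)
  0-0-1 → 1 (borrow)
  1-1-1 → 1 (borrow)
  1-0-1 → 0
  0-0 → 0
  1-0 → 1
  0-1 → 1 (borrow)
  1-0-1 → 0
  1-1 → 0
  1-0 → 1
  0-1 → 1 (borrow)
  1-1-1 → 1 (borrow)
  1-1-1 → 1 (borrow)
  1-0-1 → 0
  0-1 → 1 (borrow)
  0-0-1 → 1 (borrow)
  0-1-1 → 0 (borrow)
  1-1-1 → 1 (borrow)
  1-1-1 → 1 (borrow)
  1-0-1 → 0
  1-1 → 0
  1-0 → 1
  0-0 → 0
  0-0 → 0
  1-0 → 1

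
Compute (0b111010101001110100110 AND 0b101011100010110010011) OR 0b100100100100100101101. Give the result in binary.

0b111010101001110100110 AND 0b101011100010110010011 = 0b101010100000110000010.
Then OR with 0b100100100100100101101.

0b101110100100110101111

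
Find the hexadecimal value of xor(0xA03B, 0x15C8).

XOR each hex digit independently (no carries):
  A^1=B, 0^5=5, 3^C=F, B^8=3

0xB5F3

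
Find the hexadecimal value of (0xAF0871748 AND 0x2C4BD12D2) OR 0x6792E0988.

0xAF0871748 AND 0x2C4BD12D2 = 0x2C0851240.
Then OR with 0x6792E0988.

0x6F9AF1BC8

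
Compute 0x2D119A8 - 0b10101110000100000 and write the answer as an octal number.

0o263736610

0x2D119A8 = 0o264214650 in octal.
0b10101110000100000 = 0o256040 in octal.
Subtract column by column in base 8:
  0-0 → 0
  5-4 → 1
  6-0 → 6
  4-6 → 6 (borrow)
  1-5-1 → 3 (borrow)
  2-2-1 → 7 (borrow)
  4-0-1 → 3
  6-0 → 6
  2-0 → 2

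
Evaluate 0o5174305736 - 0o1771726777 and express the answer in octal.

Subtract column by column in base 8:
  6-7 → 7 (borrow)
  3-7-1 → 3 (borrow)
  7-7-1 → 7 (borrow)
  5-6-1 → 6 (borrow)
  0-2-1 → 5 (borrow)
  3-7-1 → 3 (borrow)
  4-1-1 → 2
  7-7 → 0
  1-7 → 2 (borrow)
  5-1-1 → 3

0o3202356737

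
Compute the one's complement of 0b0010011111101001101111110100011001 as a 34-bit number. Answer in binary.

0b1101100000010110010000001011100110

Invert each bit: 0010011111101001101111110100011001 → 1101100000010110010000001011100110.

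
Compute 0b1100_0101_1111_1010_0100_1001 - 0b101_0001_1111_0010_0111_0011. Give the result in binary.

0b11101000000011111010110

Subtract column by column in base 2:
  1-1 → 0
  0-1 → 1 (borrow)
  0-0-1 → 1 (borrow)
  1-0-1 → 0
  0-1 → 1 (borrow)
  0-1-1 → 0 (borrow)
  1-1-1 → 1 (borrow)
  0-0-1 → 1 (borrow)
  0-0-1 → 1 (borrow)
  1-1-1 → 1 (borrow)
  0-0-1 → 1 (borrow)
  1-0-1 → 0
  1-1 → 0
  1-1 → 0
  1-1 → 0
  1-1 → 0
  1-1 → 0
  0-0 → 0
  1-0 → 1
  0-0 → 0
  0-1 → 1 (borrow)
  0-0-1 → 1 (borrow)
  1-1-1 → 1 (borrow)
  1-0-1 → 0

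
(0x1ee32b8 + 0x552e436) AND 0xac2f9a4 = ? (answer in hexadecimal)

0x24010a4

Add column by column in base 16, right to left:
  8+6 = e
  b+3 = e
  2+4 = 6
  3+e = 1 carry 1
  e+2+1 = 1 carry 1
  e+5+1 = 4 carry 1
  1+5+1 = 7
Sum = 0x74116ee; now AND with 0xac2f9a4:
  7&a=2, 4&c=4, 1&2=0, 1&f=1, 6&9=0, e&a=a, e&4=4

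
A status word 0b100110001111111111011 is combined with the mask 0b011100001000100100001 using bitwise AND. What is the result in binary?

AND bit by bit (1 only where both bits are 1):
  100110001111111111011
& 011100001000100100001
= 000100001000100100001

0b000100001000100100001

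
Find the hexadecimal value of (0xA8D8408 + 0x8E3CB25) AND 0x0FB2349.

Add column by column in base 16, right to left:
  8+5 = D
  0+2 = 2
  4+B = F
  8+C = 4 carry 1
  D+3+1 = 1 carry 1
  8+E+1 = 7 carry 1
  A+8+1 = 3 carry 1
  final carry 1
Sum = 0x13714F2D; now AND with 0x0FB2349:
  1&0=0, 3&0=0, 7&F=7, 1&B=1, 4&2=0, F&3=3, 2&4=0, D&9=9

0x710309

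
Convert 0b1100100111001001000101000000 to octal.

Group the bits in threes: 001 100 100 111 001 001 000 101 000 000 → 1447110500.

0o1447110500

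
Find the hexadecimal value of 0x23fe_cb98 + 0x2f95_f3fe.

0x5394bf96

Add column by column in base 16, right to left:
  8+e = 6 carry 1
  9+f+1 = 9 carry 1
  b+3+1 = f
  c+f = b carry 1
  e+5+1 = 4 carry 1
  f+9+1 = 9 carry 1
  3+f+1 = 3 carry 1
  2+2+1 = 5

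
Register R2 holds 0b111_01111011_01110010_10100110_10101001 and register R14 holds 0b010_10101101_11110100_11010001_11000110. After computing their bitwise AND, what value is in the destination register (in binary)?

AND bit by bit (1 only where both bits are 1):
  11101111011011100101010011010101001
& 01010101101111101001101000111000110
= 01000101001011100001000000010000000

0b01000101001011100001000000010000000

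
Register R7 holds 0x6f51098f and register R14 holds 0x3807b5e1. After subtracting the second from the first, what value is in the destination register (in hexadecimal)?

0x374953ae

Subtract column by column in base 16:
  f-1 → e
  8-e → a (borrow)
  9-5-1 → 3
  0-b → 5 (borrow)
  1-7-1 → 9 (borrow)
  5-0-1 → 4
  f-8 → 7
  6-3 → 3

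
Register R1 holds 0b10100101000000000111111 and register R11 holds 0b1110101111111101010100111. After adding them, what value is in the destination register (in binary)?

Add column by column in base 2, right to left:
  1+1 = 0 carry 1
  1+1+1 = 1 carry 1
  1+1+1 = 1 carry 1
  1+0+1 = 0 carry 1
  1+0+1 = 0 carry 1
  1+1+1 = 1 carry 1
  0+0+1 = 1
  0+1 = 1
  0+0 = 0
  0+1 = 1
  0+0 = 0
  0+1 = 1
  0+1 = 1
  0+1 = 1
  0+1 = 1
  1+1 = 0 carry 1
  0+1+1 = 0 carry 1
  1+1+1 = 1 carry 1
  0+1+1 = 0 carry 1
  0+0+1 = 1
  1+1 = 0 carry 1
  0+0+1 = 1
  1+1 = 0 carry 1
  0+1+1 = 0 carry 1
  0+1+1 = 0 carry 1
  final carry 1

0b10001010100111101011100110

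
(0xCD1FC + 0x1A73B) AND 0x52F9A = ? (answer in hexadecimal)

Add column by column in base 16, right to left:
  C+B = 7 carry 1
  F+3+1 = 3 carry 1
  1+7+1 = 9
  D+A = 7 carry 1
  C+1+1 = E
Sum = 0xE7937; now AND with 0x52F9A:
  E&5=4, 7&2=2, 9&F=9, 3&9=1, 7&A=2

0x42912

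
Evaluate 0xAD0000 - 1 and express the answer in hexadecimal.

The trailing 4 digits are 0, so subtracting 1 borrows through: they become F and the next digit up decrements.

0xACFFFF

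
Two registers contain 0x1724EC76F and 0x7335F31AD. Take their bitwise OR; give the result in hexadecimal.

OR each hex digit independently (no carries):
  1|7=7, 7|3=7, 2|3=3, 4|5=5, E|F=F, C|3=F, 7|1=7, 6|A=E, F|D=F

0x7735FF7EF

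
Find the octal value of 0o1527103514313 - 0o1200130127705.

Subtract column by column in base 8:
  3-5 → 6 (borrow)
  1-0-1 → 0
  3-7 → 4 (borrow)
  4-7-1 → 4 (borrow)
  1-2-1 → 6 (borrow)
  5-1-1 → 3
  3-0 → 3
  0-3 → 5 (borrow)
  1-1-1 → 7 (borrow)
  7-0-1 → 6
  2-0 → 2
  5-2 → 3
  1-1 → 0

0o326753364406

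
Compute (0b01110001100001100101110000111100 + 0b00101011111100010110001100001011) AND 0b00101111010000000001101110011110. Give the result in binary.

0b1101010000000001101100000110

Add column by column in base 2, right to left:
  0+1 = 1
  0+1 = 1
  1+0 = 1
  1+1 = 0 carry 1
  1+0+1 = 0 carry 1
  1+0+1 = 0 carry 1
  0+0+1 = 1
  0+0 = 0
  0+1 = 1
  0+1 = 1
  1+0 = 1
  1+0 = 1
  1+0 = 1
  0+1 = 1
  1+1 = 0 carry 1
  0+0+1 = 1
  0+1 = 1
  1+0 = 1
  1+0 = 1
  0+0 = 0
  0+1 = 1
  0+1 = 1
  0+1 = 1
  1+1 = 0 carry 1
  1+1+1 = 1 carry 1
  0+1+1 = 0 carry 1
  0+0+1 = 1
  0+1 = 1
  1+0 = 1
  1+1 = 0 carry 1
  1+0+1 = 0 carry 1
  final carry 1
Sum = 0b10011101011101111011111101000111; now AND with 0b00101111010000000001101110011110:
  10011101011101111011111101000111
& 00101111010000000001101110011110
= 00001101010000000001101100000110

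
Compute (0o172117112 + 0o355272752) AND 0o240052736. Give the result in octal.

0o40012024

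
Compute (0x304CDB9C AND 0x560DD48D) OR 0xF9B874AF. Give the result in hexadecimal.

0xF9BCF4AF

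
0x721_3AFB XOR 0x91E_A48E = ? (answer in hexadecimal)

0xE3F9E75

XOR each hex digit independently (no carries):
  7^9=E, 2^1=3, 1^E=F, 3^A=9, A^4=E, F^8=7, B^E=5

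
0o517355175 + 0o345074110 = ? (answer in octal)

0o1064451305

Add column by column in base 8, right to left:
  5+0 = 5
  7+1 = 0 carry 1
  1+1+1 = 3
  5+4 = 1 carry 1
  5+7+1 = 5 carry 1
  3+0+1 = 4
  7+5 = 4 carry 1
  1+4+1 = 6
  5+3 = 0 carry 1
  final carry 1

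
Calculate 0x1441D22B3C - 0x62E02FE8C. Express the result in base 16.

0xE13CF2CB0

Subtract column by column in base 16:
  C-C → 0
  3-8 → B (borrow)
  B-E-1 → C (borrow)
  2-F-1 → 2 (borrow)
  2-2-1 → F (borrow)
  D-0-1 → C
  1-E → 3 (borrow)
  4-2-1 → 1
  4-6 → E (borrow)
  1-0-1 → 0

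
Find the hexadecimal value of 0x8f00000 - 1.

0x8efffff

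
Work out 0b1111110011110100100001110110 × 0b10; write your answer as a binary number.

Multiply each base-2 digit by 2, carrying:
  0×2 = 0 → write 0
  1×2 = 2 → write 0 carry 1
  1×2+1 = 3 → write 1 carry 1
  0×2+1 = 1 → write 1
  1×2 = 2 → write 0 carry 1
  1×2+1 = 3 → write 1 carry 1
  1×2+1 = 3 → write 1 carry 1
  0×2+1 = 1 → write 1
  0×2 = 0 → write 0
  0×2 = 0 → write 0
  0×2 = 0 → write 0
  1×2 = 2 → write 0 carry 1
  0×2+1 = 1 → write 1
  0×2 = 0 → write 0
  1×2 = 2 → write 0 carry 1
  0×2+1 = 1 → write 1
  1×2 = 2 → write 0 carry 1
  1×2+1 = 3 → write 1 carry 1
  1×2+1 = 3 → write 1 carry 1
  1×2+1 = 3 → write 1 carry 1
  0×2+1 = 1 → write 1
  0×2 = 0 → write 0
  1×2 = 2 → write 0 carry 1
  1×2+1 = 3 → write 1 carry 1
  1×2+1 = 3 → write 1 carry 1
  1×2+1 = 3 → write 1 carry 1
  1×2+1 = 3 → write 1 carry 1
  1×2+1 = 3 → write 1 carry 1
  remaining carry: 1

0b11111100111101001000011101100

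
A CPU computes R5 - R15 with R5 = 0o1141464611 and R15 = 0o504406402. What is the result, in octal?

Subtract column by column in base 8:
  1-2 → 7 (borrow)
  1-0-1 → 0
  6-4 → 2
  4-6 → 6 (borrow)
  6-0-1 → 5
  4-4 → 0
  1-4 → 5 (borrow)
  4-0-1 → 3
  1-5 → 4 (borrow)
  1-0-1 → 0

0o435056207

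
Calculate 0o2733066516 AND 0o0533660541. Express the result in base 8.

0o0533060500

AND each oct digit independently (no carries):
  2&0=0, 7&5=5, 3&3=3, 3&3=3, 0&6=0, 6&6=6, 6&0=0, 5&5=5, 1&4=0, 6&1=0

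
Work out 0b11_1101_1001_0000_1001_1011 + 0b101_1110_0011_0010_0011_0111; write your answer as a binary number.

Add column by column in base 2, right to left:
  1+1 = 0 carry 1
  1+1+1 = 1 carry 1
  0+1+1 = 0 carry 1
  1+0+1 = 0 carry 1
  1+1+1 = 1 carry 1
  0+1+1 = 0 carry 1
  0+0+1 = 1
  1+0 = 1
  0+0 = 0
  0+1 = 1
  0+0 = 0
  0+0 = 0
  1+1 = 0 carry 1
  0+1+1 = 0 carry 1
  0+0+1 = 1
  1+0 = 1
  1+0 = 1
  0+1 = 1
  1+1 = 0 carry 1
  1+1+1 = 1 carry 1
  1+1+1 = 1 carry 1
  1+0+1 = 0 carry 1
  0+1+1 = 0 carry 1
  final carry 1

0b100110111100001011010010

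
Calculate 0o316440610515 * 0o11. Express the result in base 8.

0o3503046715665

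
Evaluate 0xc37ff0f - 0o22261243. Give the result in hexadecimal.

0o22261243 = 0x4962a3 in hexadecimal.
Subtract column by column in base 16:
  f-3 → c
  0-a → 6 (borrow)
  f-2-1 → c
  f-6 → 9
  7-9 → e (borrow)
  3-4-1 → e (borrow)
  c-0-1 → b

0xbee9c6c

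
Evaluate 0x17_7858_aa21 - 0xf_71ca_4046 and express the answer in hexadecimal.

Subtract column by column in base 16:
  1-6 → b (borrow)
  2-4-1 → d (borrow)
  a-0-1 → 9
  a-4 → 6
  8-a → e (borrow)
  5-c-1 → 8 (borrow)
  8-1-1 → 6
  7-7 → 0
  7-f → 8 (borrow)
  1-0-1 → 0

0x8068e69db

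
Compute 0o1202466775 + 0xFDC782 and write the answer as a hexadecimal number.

0o1202466775 = 0xA0A6DFD in hexadecimal.
Add column by column in base 16, right to left:
  D+2 = F
  F+8 = 7 carry 1
  D+7+1 = 5 carry 1
  6+C+1 = 3 carry 1
  A+D+1 = 8 carry 1
  0+F+1 = 0 carry 1
  A+0+1 = B

0xB08357F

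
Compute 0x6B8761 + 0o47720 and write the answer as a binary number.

0b11010111101011100110001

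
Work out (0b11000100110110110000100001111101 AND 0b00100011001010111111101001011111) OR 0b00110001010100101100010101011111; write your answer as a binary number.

0b110001010110111100110101011111

0b11000100110110110000100001111101 AND 0b00100011001010111111101001011111 = 0b00000000000010110000100001011101.
Then OR with 0b00110001010100101100010101011111.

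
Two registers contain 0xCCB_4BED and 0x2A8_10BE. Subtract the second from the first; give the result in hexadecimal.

0xA233B2F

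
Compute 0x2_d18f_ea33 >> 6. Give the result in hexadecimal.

6 bits is not a whole number of base-16 digits; in binary: 1011010001100011111110101000110011 >> 6 = 1011010001100011111110101000.

0xb463fa8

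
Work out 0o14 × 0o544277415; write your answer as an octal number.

Multiply each base-8 digit by 12, carrying:
  5×12 = 60 → write 4 carry 7
  1×12+7 = 19 → write 3 carry 2
  4×12+2 = 50 → write 2 carry 6
  7×12+6 = 90 → write 2 carry 11
  7×12+11 = 95 → write 7 carry 11
  2×12+11 = 35 → write 3 carry 4
  4×12+4 = 52 → write 4 carry 6
  4×12+6 = 54 → write 6 carry 6
  5×12+6 = 66 → write 2 carry 8
  remaining carry: 10

0o10264372234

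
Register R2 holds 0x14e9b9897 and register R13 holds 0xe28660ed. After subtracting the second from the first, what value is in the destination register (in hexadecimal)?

Subtract column by column in base 16:
  7-d → a (borrow)
  9-e-1 → a (borrow)
  8-0-1 → 7
  9-6 → 3
  b-6 → 5
  9-8 → 1
  e-2 → c
  4-e → 6 (borrow)
  1-0-1 → 0

0x6c1537aa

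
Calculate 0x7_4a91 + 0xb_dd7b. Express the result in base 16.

0x13280c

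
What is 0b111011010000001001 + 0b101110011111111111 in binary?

0b1101001110000001000

Add column by column in base 2, right to left:
  1+1 = 0 carry 1
  0+1+1 = 0 carry 1
  0+1+1 = 0 carry 1
  1+1+1 = 1 carry 1
  0+1+1 = 0 carry 1
  0+1+1 = 0 carry 1
  0+1+1 = 0 carry 1
  0+1+1 = 0 carry 1
  0+1+1 = 0 carry 1
  0+1+1 = 0 carry 1
  1+1+1 = 1 carry 1
  0+0+1 = 1
  1+0 = 1
  1+1 = 0 carry 1
  0+1+1 = 0 carry 1
  1+1+1 = 1 carry 1
  1+0+1 = 0 carry 1
  1+1+1 = 1 carry 1
  final carry 1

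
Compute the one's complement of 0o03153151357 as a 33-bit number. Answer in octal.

Each oct digit d becomes 7−d:
  0→7, 3→4, 1→6, 5→2, 3→4, 1→6, 5→2, 1→6, 3→4, 5→2, 7→0

0o74624626420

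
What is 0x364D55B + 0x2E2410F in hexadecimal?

0x647166A

Add column by column in base 16, right to left:
  B+F = A carry 1
  5+0+1 = 6
  5+1 = 6
  D+4 = 1 carry 1
  4+2+1 = 7
  6+E = 4 carry 1
  3+2+1 = 6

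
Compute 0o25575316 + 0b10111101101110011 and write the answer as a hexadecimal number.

0x587641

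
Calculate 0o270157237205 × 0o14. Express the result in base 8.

0o4242467567074

Multiply each base-8 digit by 12, carrying:
  5×12 = 60 → write 4 carry 7
  0×12+7 = 7 → write 7
  2×12 = 24 → write 0 carry 3
  7×12+3 = 87 → write 7 carry 10
  3×12+10 = 46 → write 6 carry 5
  2×12+5 = 29 → write 5 carry 3
  7×12+3 = 87 → write 7 carry 10
  5×12+10 = 70 → write 6 carry 8
  1×12+8 = 20 → write 4 carry 2
  0×12+2 = 2 → write 2
  7×12 = 84 → write 4 carry 10
  2×12+10 = 34 → write 2 carry 4
  remaining carry: 4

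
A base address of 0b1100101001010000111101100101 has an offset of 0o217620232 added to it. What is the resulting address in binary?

0o217620232 = 0b10001111110010000010011010 in binary.
Add column by column in base 2, right to left:
  1+0 = 1
  0+1 = 1
  1+0 = 1
  0+1 = 1
  0+1 = 1
  1+0 = 1
  1+0 = 1
  0+1 = 1
  1+0 = 1
  1+0 = 1
  1+0 = 1
  1+0 = 1
  0+0 = 0
  0+1 = 1
  0+0 = 0
  0+0 = 0
  1+1 = 0 carry 1
  0+1+1 = 0 carry 1
  1+1+1 = 1 carry 1
  0+1+1 = 0 carry 1
  0+1+1 = 0 carry 1
  1+1+1 = 1 carry 1
  0+0+1 = 1
  1+0 = 1
  0+0 = 0
  0+1 = 1
  1+0 = 1
  1+0 = 1

0b1110111001000010111111111111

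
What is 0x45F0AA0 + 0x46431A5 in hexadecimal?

Add column by column in base 16, right to left:
  0+5 = 5
  A+A = 4 carry 1
  A+1+1 = C
  0+3 = 3
  F+4 = 3 carry 1
  5+6+1 = C
  4+4 = 8

0x8C33C45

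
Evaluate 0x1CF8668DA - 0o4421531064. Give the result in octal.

0x1CF8668DA = 0o71741464332 in octal.
Subtract column by column in base 8:
  2-4 → 6 (borrow)
  3-6-1 → 4 (borrow)
  3-0-1 → 2
  4-1 → 3
  6-3 → 3
  4-5 → 7 (borrow)
  1-1-1 → 7 (borrow)
  4-2-1 → 1
  7-4 → 3
  1-4 → 5 (borrow)
  7-0-1 → 6

0o65317733246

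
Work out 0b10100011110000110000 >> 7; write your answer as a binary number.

Right shift by 7: drop the 7 least-significant bits.

0b1010001111000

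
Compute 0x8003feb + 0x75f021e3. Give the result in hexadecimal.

0x7df061ce

Add column by column in base 16, right to left:
  b+3 = e
  e+e = c carry 1
  f+1+1 = 1 carry 1
  3+2+1 = 6
  0+0 = 0
  0+f = f
  8+5 = d
  0+7 = 7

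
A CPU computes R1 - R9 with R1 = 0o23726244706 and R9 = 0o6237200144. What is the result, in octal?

Subtract column by column in base 8:
  6-4 → 2
  0-4 → 4 (borrow)
  7-1-1 → 5
  4-0 → 4
  4-0 → 4
  2-2 → 0
  6-7 → 7 (borrow)
  2-3-1 → 6 (borrow)
  7-2-1 → 4
  3-6 → 5 (borrow)
  2-0-1 → 1

0o15467044542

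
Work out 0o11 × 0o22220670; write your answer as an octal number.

Multiply each base-8 digit by 9, carrying:
  0×9 = 0 → write 0
  7×9 = 63 → write 7 carry 7
  6×9+7 = 61 → write 5 carry 7
  0×9+7 = 7 → write 7
  2×9 = 18 → write 2 carry 2
  2×9+2 = 20 → write 4 carry 2
  2×9+2 = 20 → write 4 carry 2
  2×9+2 = 20 → write 4 carry 2
  remaining carry: 2

0o244427570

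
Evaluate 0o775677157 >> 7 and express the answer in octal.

7 bits is not a whole number of base-8 digits; in binary: 111111101110111111001101111 >> 7 = 11111110111011111100.

0o3767374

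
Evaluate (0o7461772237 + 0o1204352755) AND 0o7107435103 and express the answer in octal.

0o6005000

Add column by column in base 8, right to left:
  7+5 = 4 carry 1
  3+5+1 = 1 carry 1
  2+7+1 = 2 carry 1
  2+2+1 = 5
  7+5 = 4 carry 1
  7+3+1 = 3 carry 1
  1+4+1 = 6
  6+0 = 6
  4+2 = 6
  7+1 = 0 carry 1
  final carry 1
Sum = 0o10666345214; now AND with 0o7107435103:
  1&0=0, 0&7=0, 6&1=0, 6&0=0, 6&7=6, 3&4=0, 4&3=0, 5&5=5, 2&1=0, 1&0=0, 4&3=0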